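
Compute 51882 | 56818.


0b1100101010101010 | 0b1101110111110010 = 0b1101111111111010 = 57338

57338


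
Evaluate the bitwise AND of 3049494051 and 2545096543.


0b10110101110000111001011000100011 & 0b10010111101100110001011101011111 = 0b10010101100000110001011000000011 = 2508396035

2508396035


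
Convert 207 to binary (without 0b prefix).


207 = 11001111 in binary

11001111


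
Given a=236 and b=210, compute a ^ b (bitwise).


236 ^ 210 = 62

62


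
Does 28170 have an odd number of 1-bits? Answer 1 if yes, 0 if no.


0b110111000001010 has 7 ones => parity 1

1


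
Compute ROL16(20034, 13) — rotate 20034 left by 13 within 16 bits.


Rotate 0b100111001000010 left by 13 (16-bit) = 0b100100111001000 = 18888

18888


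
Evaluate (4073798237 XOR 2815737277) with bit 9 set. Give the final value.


Step 1: 4073798237 ^ 2815737277 = 1426425824
Step 2: 1426425824 | (1 << 9) = 1426425824 | 512 = 1426425824

1426425824


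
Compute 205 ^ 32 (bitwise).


0b11001101 ^ 0b100000 = 0b11101101 = 237

237


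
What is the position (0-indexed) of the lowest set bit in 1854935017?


0b1101110100100000000111111101001. Lowest set bit at position 0

0


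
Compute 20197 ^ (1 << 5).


20197 ^ (1 << 5) = 20197 ^ 32 = 20165

20165


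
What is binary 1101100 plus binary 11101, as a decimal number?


1101100 + 11101 = 10001001 = 137

137


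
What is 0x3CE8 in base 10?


3CE8 hex = 15592 decimal

15592


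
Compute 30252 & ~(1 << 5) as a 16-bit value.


30252 & ~(1 << 5) = 30220

30220


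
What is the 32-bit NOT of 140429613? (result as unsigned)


~0b1000010111101100100100101101 = 0b11110111101000010011011011010010 = 4154537682 (32-bit unsigned)

4154537682


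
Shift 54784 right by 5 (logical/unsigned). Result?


0b1101011000000000 >> 5 = 0b11010110000 = 1712

1712


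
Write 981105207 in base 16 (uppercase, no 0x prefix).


981105207 = 3A7A7A37 hex

3A7A7A37


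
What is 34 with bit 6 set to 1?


34 | (1 << 6) = 34 | 64 = 98

98


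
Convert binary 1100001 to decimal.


1100001 in decimal = 97

97


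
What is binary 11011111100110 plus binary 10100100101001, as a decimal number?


11011111100110 + 10100100101001 = 110000100001111 = 24847

24847


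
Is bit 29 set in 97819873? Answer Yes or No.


0b101110101001001110011100001, bit 29 = 0. No

No


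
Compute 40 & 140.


0b101000 & 0b10001100 = 0b1000 = 8

8


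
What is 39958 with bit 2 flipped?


39958 ^ (1 << 2) = 39958 ^ 4 = 39954

39954


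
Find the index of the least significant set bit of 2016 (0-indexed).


0b11111100000. Lowest set bit at position 5

5


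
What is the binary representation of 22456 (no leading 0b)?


22456 = 101011110111000 in binary

101011110111000


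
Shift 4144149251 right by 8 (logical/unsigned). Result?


0b11110111000000101011001100000011 >> 8 = 0b111101110000001010110011 = 16188083

16188083


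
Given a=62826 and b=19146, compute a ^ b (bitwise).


62826 ^ 19146 = 49056

49056


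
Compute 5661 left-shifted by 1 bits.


0b1011000011101 << 1 = 0b10110000111010 = 11322

11322


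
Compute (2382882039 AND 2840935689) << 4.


Step 1: 2382882039 & 2840935689 = 2282038273
Step 2: 2282038273 << 4 = 36512612368

36512612368


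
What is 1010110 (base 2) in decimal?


1010110 in decimal = 86

86


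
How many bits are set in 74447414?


0b100011011111111101000110110 has 17 set bits

17


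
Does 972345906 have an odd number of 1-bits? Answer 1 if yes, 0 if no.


0b111001111101001101001000110010 has 16 ones => parity 0

0


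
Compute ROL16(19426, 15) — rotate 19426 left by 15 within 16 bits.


Rotate 0b100101111100010 left by 15 (16-bit) = 0b10010111110001 = 9713

9713


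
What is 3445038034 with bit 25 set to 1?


3445038034 | (1 << 25) = 3445038034 | 33554432 = 3478592466

3478592466


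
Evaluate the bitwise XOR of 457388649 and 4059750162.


0b11011010000110011001001101001 ^ 0b11110001111110101101111100010010 = 0b11101010101110011110110101111011 = 3938053499

3938053499


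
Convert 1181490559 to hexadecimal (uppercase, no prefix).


1181490559 = 466C1D7F hex

466C1D7F


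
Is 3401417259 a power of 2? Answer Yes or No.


0b11001010101111011000001000101011. Multiple bits set => No

No


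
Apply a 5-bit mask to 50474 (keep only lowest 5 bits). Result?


50474 & 31 = 10

10


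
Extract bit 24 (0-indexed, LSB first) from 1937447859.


0b1110011011110110001101110110011, position 24 = 1

1


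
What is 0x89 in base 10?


89 hex = 137 decimal

137


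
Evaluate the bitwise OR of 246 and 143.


0b11110110 | 0b10001111 = 0b11111111 = 255

255


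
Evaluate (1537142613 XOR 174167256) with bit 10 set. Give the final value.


Step 1: 1537142613 ^ 174167256 = 1375697805
Step 2: 1375697805 | (1 << 10) = 1375697805 | 1024 = 1375698829

1375698829


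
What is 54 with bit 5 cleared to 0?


54 & ~(1 << 5) = 22

22


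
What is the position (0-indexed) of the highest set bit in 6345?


0b1100011001001. Highest set bit at position 12

12


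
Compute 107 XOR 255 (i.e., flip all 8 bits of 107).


107 ^ 255 = 148

148


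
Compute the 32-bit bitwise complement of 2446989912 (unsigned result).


~0b10010001110110100001101001011000 = 0b1101110001001011110010110100111 = 1847977383 (32-bit unsigned)

1847977383


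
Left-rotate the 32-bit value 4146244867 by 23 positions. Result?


Rotate 0b11110111001000101010110100000011 left by 23 (32-bit) = 0b10000001111110111001000101010110 = 2180747606

2180747606


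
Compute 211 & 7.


0b11010011 & 0b111 = 0b11 = 3

3


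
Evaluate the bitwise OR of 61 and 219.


0b111101 | 0b11011011 = 0b11111111 = 255

255


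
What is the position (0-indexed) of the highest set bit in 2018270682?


0b1111000010011000101110111011010. Highest set bit at position 30

30


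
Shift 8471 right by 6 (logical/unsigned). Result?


0b10000100010111 >> 6 = 0b10000100 = 132

132


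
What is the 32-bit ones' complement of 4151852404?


4151852404 ^ 4294967295 = 143114891

143114891


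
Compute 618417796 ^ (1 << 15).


618417796 ^ (1 << 15) = 618417796 ^ 32768 = 618450564

618450564


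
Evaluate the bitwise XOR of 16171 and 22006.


0b11111100101011 ^ 0b101010111110110 = 0b110101011011101 = 27357

27357


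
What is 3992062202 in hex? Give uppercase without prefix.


3992062202 = EDF208FA hex

EDF208FA


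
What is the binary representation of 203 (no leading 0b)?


203 = 11001011 in binary

11001011


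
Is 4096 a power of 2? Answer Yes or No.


0b1000000000000. Only one bit set => Yes

Yes


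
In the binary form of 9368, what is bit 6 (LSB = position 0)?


0b10010010011000, position 6 = 0

0


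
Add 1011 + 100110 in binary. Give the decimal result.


1011 + 100110 = 110001 = 49

49


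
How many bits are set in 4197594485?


0b11111010001100100011010101110101 has 18 set bits

18


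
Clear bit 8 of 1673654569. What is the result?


1673654569 & ~(1 << 8) = 1673654313

1673654313


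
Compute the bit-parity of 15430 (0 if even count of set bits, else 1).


0b11110001000110 has 7 ones => parity 1

1


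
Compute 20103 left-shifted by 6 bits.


0b100111010000111 << 6 = 0b100111010000111000000 = 1286592

1286592


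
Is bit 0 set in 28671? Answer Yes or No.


0b110111111111111, bit 0 = 1. Yes

Yes


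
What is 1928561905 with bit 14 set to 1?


1928561905 | (1 << 14) = 1928561905 | 16384 = 1928578289

1928578289


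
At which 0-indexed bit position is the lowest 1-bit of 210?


0b11010010. Lowest set bit at position 1

1


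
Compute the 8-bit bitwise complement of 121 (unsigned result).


~0b1111001 = 0b10000110 = 134 (8-bit unsigned)

134


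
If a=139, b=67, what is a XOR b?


139 ^ 67 = 200

200


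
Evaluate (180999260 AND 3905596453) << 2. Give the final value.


Step 1: 180999260 & 3905596453 = 147358724
Step 2: 147358724 << 2 = 589434896

589434896


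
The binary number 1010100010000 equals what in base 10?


1010100010000 in decimal = 5392

5392


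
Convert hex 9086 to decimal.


9086 hex = 36998 decimal

36998


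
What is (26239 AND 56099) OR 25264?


Step 1: 26239 & 56099 = 16931
Step 2: 16931 | 25264 = 25267

25267


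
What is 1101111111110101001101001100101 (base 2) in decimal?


1101111111110101001101001100101 in decimal = 1878694501

1878694501


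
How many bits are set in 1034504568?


0b111101101010010100100101111000 has 16 set bits

16


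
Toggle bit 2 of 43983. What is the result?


43983 ^ (1 << 2) = 43983 ^ 4 = 43979

43979


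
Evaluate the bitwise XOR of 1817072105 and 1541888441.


0b1101100010011100101000111101001 ^ 0b1011011111001110101100110111001 = 0b110111101010010000100001010000 = 933824592

933824592


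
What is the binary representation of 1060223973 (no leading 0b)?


1060223973 = 111111001100011011101111100101 in binary

111111001100011011101111100101


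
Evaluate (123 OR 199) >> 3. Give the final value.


Step 1: 123 | 199 = 255
Step 2: 255 >> 3 = 31

31


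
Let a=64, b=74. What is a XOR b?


64 ^ 74 = 10

10


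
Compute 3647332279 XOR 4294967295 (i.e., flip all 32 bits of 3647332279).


3647332279 ^ 4294967295 = 647635016

647635016


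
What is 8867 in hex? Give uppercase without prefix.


8867 = 22A3 hex

22A3


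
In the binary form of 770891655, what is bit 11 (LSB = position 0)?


0b101101111100101101111110000111, position 11 = 1

1


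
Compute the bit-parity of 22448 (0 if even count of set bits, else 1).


0b101011110110000 has 8 ones => parity 0

0


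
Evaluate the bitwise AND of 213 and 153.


0b11010101 & 0b10011001 = 0b10010001 = 145

145


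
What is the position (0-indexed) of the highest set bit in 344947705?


0b10100100011110111101111111001. Highest set bit at position 28

28


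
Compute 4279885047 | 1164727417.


0b11111111000110011101110011110111 | 0b1000101011011000101010001111001 = 0b11111111011111011101110011111111 = 4286438655

4286438655


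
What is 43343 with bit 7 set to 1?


43343 | (1 << 7) = 43343 | 128 = 43471

43471


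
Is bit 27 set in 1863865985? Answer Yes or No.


0b1101111000110000101011010000001, bit 27 = 1. Yes

Yes


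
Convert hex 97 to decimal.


97 hex = 151 decimal

151


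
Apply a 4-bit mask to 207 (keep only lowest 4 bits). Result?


207 & 15 = 15

15


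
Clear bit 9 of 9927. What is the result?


9927 & ~(1 << 9) = 9415

9415


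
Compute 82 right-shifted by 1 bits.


0b1010010 >> 1 = 0b101001 = 41

41


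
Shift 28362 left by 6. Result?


0b110111011001010 << 6 = 0b110111011001010000000 = 1815168

1815168


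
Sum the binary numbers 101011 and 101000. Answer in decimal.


101011 + 101000 = 1010011 = 83

83


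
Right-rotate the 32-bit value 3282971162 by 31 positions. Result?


Rotate 0b11000011101011100010101000011010 right by 31 (32-bit) = 0b10000111010111000101010000110101 = 2270975029

2270975029


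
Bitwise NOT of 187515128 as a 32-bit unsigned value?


~0b1011001011010100000011111000 = 0b11110100110100101011111100000111 = 4107452167 (32-bit unsigned)

4107452167


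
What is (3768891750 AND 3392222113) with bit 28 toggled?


Step 1: 3768891750 & 3392222113 = 3223335200
Step 2: 3223335200 ^ (1 << 28) = 3223335200 ^ 268435456 = 3491770656

3491770656


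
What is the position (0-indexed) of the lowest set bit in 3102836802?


0b10111000111100011000100001000010. Lowest set bit at position 1

1


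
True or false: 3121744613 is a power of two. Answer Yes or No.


0b10111010000100100000101011100101. Multiple bits set => No

No


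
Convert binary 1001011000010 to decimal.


1001011000010 in decimal = 4802

4802


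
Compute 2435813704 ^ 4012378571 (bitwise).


0b10010001001011111001000101001000 ^ 0b11101111001010000000100111001011 = 0b1111110000001111001100010000011 = 2114427011

2114427011


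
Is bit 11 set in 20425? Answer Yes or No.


0b100111111001001, bit 11 = 1. Yes

Yes


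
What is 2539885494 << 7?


0b10010111011000111001001110110110 << 7 = 0b100101110110001110010011101101100000000 = 325105343232

325105343232


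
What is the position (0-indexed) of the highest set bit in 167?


0b10100111. Highest set bit at position 7

7


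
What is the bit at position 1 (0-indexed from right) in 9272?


0b10010000111000, position 1 = 0

0


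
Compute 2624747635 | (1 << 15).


2624747635 | (1 << 15) = 2624747635 | 32768 = 2624780403

2624780403


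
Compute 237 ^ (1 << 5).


237 ^ (1 << 5) = 237 ^ 32 = 205

205


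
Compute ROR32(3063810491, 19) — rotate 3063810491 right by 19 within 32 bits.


Rotate 0b10110110100111100000100110111011 right by 19 (32-bit) = 0b11000001001101110111011011010011 = 3241637587

3241637587


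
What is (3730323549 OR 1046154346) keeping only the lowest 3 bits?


Step 1: 3730323549 | 1046154346 = 4267392127
Step 2: 4267392127 & 7 = 7

7


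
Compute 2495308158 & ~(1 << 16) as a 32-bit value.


2495308158 & ~(1 << 16) = 2495242622

2495242622


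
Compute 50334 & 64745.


0b1100010010011110 & 0b1111110011101001 = 0b1100010010001000 = 50312

50312


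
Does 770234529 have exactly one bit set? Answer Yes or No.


0b101101111010001101100010100001. Multiple bits set => No

No


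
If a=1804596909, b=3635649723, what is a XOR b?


1804596909 ^ 3635649723 = 3007080982

3007080982


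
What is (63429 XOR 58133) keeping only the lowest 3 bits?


Step 1: 63429 ^ 58133 = 5328
Step 2: 5328 & 7 = 0

0


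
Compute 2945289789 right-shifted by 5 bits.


0b10101111100011011000111000111101 >> 5 = 0b101011111000110110001110001 = 92040305

92040305


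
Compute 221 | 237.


0b11011101 | 0b11101101 = 0b11111101 = 253

253


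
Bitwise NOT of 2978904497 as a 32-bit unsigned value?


~0b10110001100011100111100110110001 = 0b1001110011100011000011001001110 = 1316062798 (32-bit unsigned)

1316062798


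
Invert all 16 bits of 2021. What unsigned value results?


2021 ^ 65535 = 63514

63514


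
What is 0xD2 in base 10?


D2 hex = 210 decimal

210


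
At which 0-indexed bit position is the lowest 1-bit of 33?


0b100001. Lowest set bit at position 0

0


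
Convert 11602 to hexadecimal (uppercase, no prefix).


11602 = 2D52 hex

2D52


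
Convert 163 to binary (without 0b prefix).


163 = 10100011 in binary

10100011


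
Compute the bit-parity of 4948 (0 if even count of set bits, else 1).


0b1001101010100 has 6 ones => parity 0

0


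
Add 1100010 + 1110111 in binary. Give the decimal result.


1100010 + 1110111 = 11011001 = 217

217


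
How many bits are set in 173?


0b10101101 has 5 set bits

5


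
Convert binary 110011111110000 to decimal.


110011111110000 in decimal = 26608

26608


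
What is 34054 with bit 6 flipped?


34054 ^ (1 << 6) = 34054 ^ 64 = 34118

34118


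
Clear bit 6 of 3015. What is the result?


3015 & ~(1 << 6) = 2951

2951


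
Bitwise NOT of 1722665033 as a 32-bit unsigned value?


~0b1100110101011011100100001001001 = 0b10011001010100100011011110110110 = 2572302262 (32-bit unsigned)

2572302262


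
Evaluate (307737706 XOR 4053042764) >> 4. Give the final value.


Step 1: 307737706 ^ 4053042764 = 3821220390
Step 2: 3821220390 >> 4 = 238826274

238826274


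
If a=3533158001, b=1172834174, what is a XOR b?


3533158001 ^ 1172834174 = 2541728015

2541728015


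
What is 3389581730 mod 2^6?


3389581730 & 63 = 34

34


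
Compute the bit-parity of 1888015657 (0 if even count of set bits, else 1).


0b1110000100010001101010100101001 has 13 ones => parity 1

1


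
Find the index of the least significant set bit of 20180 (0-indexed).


0b100111011010100. Lowest set bit at position 2

2


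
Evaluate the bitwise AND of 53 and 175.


0b110101 & 0b10101111 = 0b100101 = 37

37


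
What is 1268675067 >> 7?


0b1001011100111100111000111111011 >> 7 = 0b100101110011110011100011 = 9911523

9911523


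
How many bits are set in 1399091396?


0b1010011011001000111000011000100 has 13 set bits

13


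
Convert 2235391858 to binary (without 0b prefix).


2235391858 = 10000101001111010101111101110010 in binary

10000101001111010101111101110010


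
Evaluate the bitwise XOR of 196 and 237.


0b11000100 ^ 0b11101101 = 0b101001 = 41

41


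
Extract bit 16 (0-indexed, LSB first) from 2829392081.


0b10101000101001010001100011010001, position 16 = 1

1


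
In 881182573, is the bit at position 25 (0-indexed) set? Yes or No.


0b110100100001011100011101101101, bit 25 = 0. No

No


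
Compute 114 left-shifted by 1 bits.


0b1110010 << 1 = 0b11100100 = 228

228


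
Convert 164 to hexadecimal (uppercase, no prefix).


164 = A4 hex

A4


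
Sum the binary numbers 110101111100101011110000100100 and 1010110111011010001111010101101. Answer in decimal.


110101111100101011110000100100 + 1010110111011010001111010101101 = 10001100110111111101101011010001 = 2363480785

2363480785


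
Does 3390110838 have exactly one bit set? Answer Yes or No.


0b11001010000100001111110001110110. Multiple bits set => No

No


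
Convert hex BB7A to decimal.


BB7A hex = 47994 decimal

47994


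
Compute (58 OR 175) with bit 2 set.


Step 1: 58 | 175 = 191
Step 2: 191 | (1 << 2) = 191 | 4 = 191

191


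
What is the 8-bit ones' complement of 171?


171 ^ 255 = 84

84


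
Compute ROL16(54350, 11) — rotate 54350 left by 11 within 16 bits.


Rotate 0b1101010001001110 left by 11 (16-bit) = 0b111011010100010 = 30370

30370


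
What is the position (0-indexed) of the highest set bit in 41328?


0b1010000101110000. Highest set bit at position 15

15


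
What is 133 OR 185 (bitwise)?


0b10000101 | 0b10111001 = 0b10111101 = 189

189


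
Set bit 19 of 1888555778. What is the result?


1888555778 | (1 << 19) = 1888555778 | 524288 = 1889080066

1889080066


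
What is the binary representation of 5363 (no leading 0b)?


5363 = 1010011110011 in binary

1010011110011


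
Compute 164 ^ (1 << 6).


164 ^ (1 << 6) = 164 ^ 64 = 228

228


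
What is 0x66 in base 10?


66 hex = 102 decimal

102


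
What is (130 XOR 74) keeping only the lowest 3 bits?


Step 1: 130 ^ 74 = 200
Step 2: 200 & 7 = 0

0


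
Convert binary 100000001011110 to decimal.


100000001011110 in decimal = 16478

16478


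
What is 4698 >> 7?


0b1001001011010 >> 7 = 0b100100 = 36

36


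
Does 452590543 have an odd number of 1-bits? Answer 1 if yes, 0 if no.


0b11010111110011111101111001111 has 22 ones => parity 0

0


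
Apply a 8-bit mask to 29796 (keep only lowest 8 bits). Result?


29796 & 255 = 100

100


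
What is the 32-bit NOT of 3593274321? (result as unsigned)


~0b11010110001011010000001111010001 = 0b101001110100101111110000101110 = 701692974 (32-bit unsigned)

701692974


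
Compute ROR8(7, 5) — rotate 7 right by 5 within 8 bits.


Rotate 0b111 right by 5 (8-bit) = 0b111000 = 56

56


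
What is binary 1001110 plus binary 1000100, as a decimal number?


1001110 + 1000100 = 10010010 = 146

146


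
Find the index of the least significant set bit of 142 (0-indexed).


0b10001110. Lowest set bit at position 1

1


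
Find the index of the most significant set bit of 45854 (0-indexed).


0b1011001100011110. Highest set bit at position 15

15


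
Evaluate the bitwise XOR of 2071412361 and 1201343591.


0b1111011011101110011111010001001 ^ 0b1000111100110110000110001100111 = 0b111100111011000011001011101110 = 1022112494

1022112494


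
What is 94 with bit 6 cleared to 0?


94 & ~(1 << 6) = 30

30


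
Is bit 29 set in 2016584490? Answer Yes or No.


0b1111000001100101010001100101010, bit 29 = 1. Yes

Yes


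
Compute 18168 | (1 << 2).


18168 | (1 << 2) = 18168 | 4 = 18172

18172


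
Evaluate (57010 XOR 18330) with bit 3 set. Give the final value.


Step 1: 57010 ^ 18330 = 39208
Step 2: 39208 | (1 << 3) = 39208 | 8 = 39208

39208


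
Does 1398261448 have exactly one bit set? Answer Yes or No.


0b1010011010101111100011011001000. Multiple bits set => No

No


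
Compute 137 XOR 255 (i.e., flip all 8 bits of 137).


137 ^ 255 = 118

118


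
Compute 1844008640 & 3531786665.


0b1101101111010010101011011000000 & 0b11010010100000101100100110101001 = 0b1000000100000000100000010000000 = 1082146944

1082146944


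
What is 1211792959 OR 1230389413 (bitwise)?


0b1001000001110100111111000111111 | 0b1001001010101100100000010100101 = 0b1001001011111100111111010111111 = 1233026751

1233026751


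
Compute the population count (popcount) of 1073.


0b10000110001 has 4 set bits

4


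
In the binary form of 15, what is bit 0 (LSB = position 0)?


0b1111, position 0 = 1

1


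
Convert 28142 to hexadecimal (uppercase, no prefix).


28142 = 6DEE hex

6DEE


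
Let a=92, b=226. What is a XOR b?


92 ^ 226 = 190

190


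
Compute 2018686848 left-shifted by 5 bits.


0b1111000010100101011011110000000 << 5 = 0b111100001010010101101111000000000000 = 64597979136

64597979136


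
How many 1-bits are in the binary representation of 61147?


0b1110111011011011 has 12 set bits

12


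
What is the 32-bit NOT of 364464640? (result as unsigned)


~0b10101101110010100101000000000 = 0b11101010010001101011010111111111 = 3930502655 (32-bit unsigned)

3930502655


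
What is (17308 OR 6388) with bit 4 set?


Step 1: 17308 | 6388 = 23548
Step 2: 23548 | (1 << 4) = 23548 | 16 = 23548

23548


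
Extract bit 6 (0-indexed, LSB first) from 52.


0b110100, position 6 = 0

0


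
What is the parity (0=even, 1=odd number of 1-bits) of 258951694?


0b1111011011110100101000001110 has 16 ones => parity 0

0


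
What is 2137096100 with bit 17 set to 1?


2137096100 | (1 << 17) = 2137096100 | 131072 = 2137227172

2137227172


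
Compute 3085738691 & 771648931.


0b10110111111011001010001011000011 & 0b101101111111100110110110100011 = 0b100101111011000010000010000011 = 636231811

636231811


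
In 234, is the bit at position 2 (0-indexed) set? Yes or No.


0b11101010, bit 2 = 0. No

No


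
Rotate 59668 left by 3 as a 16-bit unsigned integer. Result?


Rotate 0b1110100100010100 left by 3 (16-bit) = 0b100100010100111 = 18599

18599


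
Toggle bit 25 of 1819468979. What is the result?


1819468979 ^ (1 << 25) = 1819468979 ^ 33554432 = 1853023411

1853023411


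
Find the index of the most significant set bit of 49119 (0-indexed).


0b1011111111011111. Highest set bit at position 15

15


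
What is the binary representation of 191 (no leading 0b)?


191 = 10111111 in binary

10111111


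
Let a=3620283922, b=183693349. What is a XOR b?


3620283922 ^ 183693349 = 3711686199

3711686199


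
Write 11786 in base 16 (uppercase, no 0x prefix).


11786 = 2E0A hex

2E0A


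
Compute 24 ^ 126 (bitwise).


0b11000 ^ 0b1111110 = 0b1100110 = 102

102


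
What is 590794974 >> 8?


0b100011001101101101000011011110 >> 8 = 0b1000110011011011010000 = 2307792

2307792


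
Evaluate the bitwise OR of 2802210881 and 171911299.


0b10100111000001100101100001000001 | 0b1010001111110010100010000011 = 0b10101111001111110111100011000011 = 2940172483

2940172483


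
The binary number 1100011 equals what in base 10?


1100011 in decimal = 99

99


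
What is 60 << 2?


0b111100 << 2 = 0b11110000 = 240

240


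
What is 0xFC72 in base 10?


FC72 hex = 64626 decimal

64626


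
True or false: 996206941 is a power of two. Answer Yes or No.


0b111011011000001110100101011101. Multiple bits set => No

No


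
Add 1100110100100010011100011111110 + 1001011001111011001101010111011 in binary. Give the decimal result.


1100110100100010011100011111110 + 1001011001111011001101010111011 = 10110001110011101101001110111001 = 2983121849

2983121849


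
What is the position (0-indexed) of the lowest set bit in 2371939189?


0b10001101011000001110101101110101. Lowest set bit at position 0

0


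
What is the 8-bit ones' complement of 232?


232 ^ 255 = 23

23


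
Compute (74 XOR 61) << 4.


Step 1: 74 ^ 61 = 119
Step 2: 119 << 4 = 1904

1904


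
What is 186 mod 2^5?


186 & 31 = 26

26


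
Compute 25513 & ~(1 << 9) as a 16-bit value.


25513 & ~(1 << 9) = 25001

25001


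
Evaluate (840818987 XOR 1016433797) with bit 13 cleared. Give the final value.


Step 1: 840818987 ^ 1016433797 = 243821998
Step 2: 243821998 & ~(1 << 13) = 243813806

243813806


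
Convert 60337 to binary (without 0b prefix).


60337 = 1110101110110001 in binary

1110101110110001


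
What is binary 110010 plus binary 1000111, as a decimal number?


110010 + 1000111 = 1111001 = 121

121


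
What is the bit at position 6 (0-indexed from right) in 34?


0b100010, position 6 = 0

0


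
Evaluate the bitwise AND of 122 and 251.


0b1111010 & 0b11111011 = 0b1111010 = 122

122


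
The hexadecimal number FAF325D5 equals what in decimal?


FAF325D5 hex = 4210238933 decimal

4210238933


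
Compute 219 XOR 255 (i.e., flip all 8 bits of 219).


219 ^ 255 = 36

36


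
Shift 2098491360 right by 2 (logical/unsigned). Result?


0b1111101000101000110111111100000 >> 2 = 0b11111010001010001101111111000 = 524622840

524622840


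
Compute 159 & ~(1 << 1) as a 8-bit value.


159 & ~(1 << 1) = 157

157


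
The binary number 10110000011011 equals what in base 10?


10110000011011 in decimal = 11291

11291


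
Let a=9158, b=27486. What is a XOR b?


9158 ^ 27486 = 18584

18584


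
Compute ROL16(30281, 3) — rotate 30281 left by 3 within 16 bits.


Rotate 0b111011001001001 left by 3 (16-bit) = 0b1011001001001011 = 45643

45643


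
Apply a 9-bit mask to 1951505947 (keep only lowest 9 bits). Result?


1951505947 & 511 = 27

27


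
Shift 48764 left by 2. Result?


0b1011111001111100 << 2 = 0b101111100111110000 = 195056

195056


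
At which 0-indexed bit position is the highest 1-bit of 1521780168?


0b1011010101101001000010111001000. Highest set bit at position 30

30


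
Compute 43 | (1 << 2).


43 | (1 << 2) = 43 | 4 = 47

47


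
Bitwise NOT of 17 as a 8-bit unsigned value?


~0b10001 = 0b11101110 = 238 (8-bit unsigned)

238


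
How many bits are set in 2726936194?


0b10100010100010011011111010000010 has 14 set bits

14


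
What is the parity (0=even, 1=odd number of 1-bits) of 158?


0b10011110 has 5 ones => parity 1

1


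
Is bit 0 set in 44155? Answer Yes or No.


0b1010110001111011, bit 0 = 1. Yes

Yes


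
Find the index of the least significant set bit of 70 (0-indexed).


0b1000110. Lowest set bit at position 1

1


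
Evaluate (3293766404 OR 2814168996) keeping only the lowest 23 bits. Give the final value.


Step 1: 3293766404 | 2814168996 = 3892244388
Step 2: 3892244388 & 8388607 = 8318884

8318884


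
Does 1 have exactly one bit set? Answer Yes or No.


0b1. Only one bit set => Yes

Yes


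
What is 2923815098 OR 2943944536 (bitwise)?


0b10101110010001011110000010111010 | 0b10101111011110010000011101011000 = 0b10101111011111011110011111111010 = 2944264186

2944264186


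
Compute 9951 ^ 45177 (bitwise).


0b10011011011111 ^ 0b1011000001111001 = 0b1001011010100110 = 38566

38566


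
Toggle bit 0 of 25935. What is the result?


25935 ^ (1 << 0) = 25935 ^ 1 = 25934

25934


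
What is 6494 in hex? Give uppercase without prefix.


6494 = 195E hex

195E


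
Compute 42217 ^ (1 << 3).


42217 ^ (1 << 3) = 42217 ^ 8 = 42209

42209


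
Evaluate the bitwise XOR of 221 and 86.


0b11011101 ^ 0b1010110 = 0b10001011 = 139

139


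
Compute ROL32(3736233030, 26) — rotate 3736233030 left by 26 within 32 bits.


Rotate 0b11011110101100100110010001000110 left by 26 (32-bit) = 0b11011011110101100100110010001 = 461031825

461031825


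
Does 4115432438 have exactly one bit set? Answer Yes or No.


0b11110101010011001000001111110110. Multiple bits set => No

No


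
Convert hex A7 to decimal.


A7 hex = 167 decimal

167


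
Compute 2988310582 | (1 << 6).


2988310582 | (1 << 6) = 2988310582 | 64 = 2988310646

2988310646


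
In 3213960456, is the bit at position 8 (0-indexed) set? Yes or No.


0b10111111100100010010010100001000, bit 8 = 1. Yes

Yes


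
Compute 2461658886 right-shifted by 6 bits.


0b10010010101110011110111100000110 >> 6 = 0b10010010101110011110111100 = 38463420

38463420


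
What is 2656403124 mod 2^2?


2656403124 & 3 = 0

0


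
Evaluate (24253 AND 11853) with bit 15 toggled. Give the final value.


Step 1: 24253 & 11853 = 3597
Step 2: 3597 ^ (1 << 15) = 3597 ^ 32768 = 36365

36365


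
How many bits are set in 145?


0b10010001 has 3 set bits

3


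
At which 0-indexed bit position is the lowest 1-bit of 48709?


0b1011111001000101. Lowest set bit at position 0

0


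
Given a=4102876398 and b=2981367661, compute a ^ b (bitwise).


4102876398 ^ 2981367661 = 1161356163

1161356163


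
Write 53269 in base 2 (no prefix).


53269 = 1101000000010101 in binary

1101000000010101


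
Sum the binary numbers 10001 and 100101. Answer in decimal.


10001 + 100101 = 110110 = 54

54


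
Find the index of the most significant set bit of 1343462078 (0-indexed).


0b1010000000100111001101010111110. Highest set bit at position 30

30


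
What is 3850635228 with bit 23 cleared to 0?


3850635228 & ~(1 << 23) = 3842246620

3842246620


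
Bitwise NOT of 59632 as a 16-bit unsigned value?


~0b1110100011110000 = 0b1011100001111 = 5903 (16-bit unsigned)

5903


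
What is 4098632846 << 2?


0b11110100010011000010110010001110 << 2 = 0b1111010001001100001011001000111000 = 16394531384

16394531384


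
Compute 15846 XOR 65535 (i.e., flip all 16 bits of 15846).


15846 ^ 65535 = 49689

49689


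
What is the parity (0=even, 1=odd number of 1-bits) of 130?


0b10000010 has 2 ones => parity 0

0


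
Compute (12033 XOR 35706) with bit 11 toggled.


Step 1: 12033 ^ 35706 = 42107
Step 2: 42107 ^ (1 << 11) = 42107 ^ 2048 = 44155

44155


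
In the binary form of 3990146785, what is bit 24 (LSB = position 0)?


0b11101101110101001100111011100001, position 24 = 1

1


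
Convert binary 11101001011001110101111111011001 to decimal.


11101001011001110101111111011001 in decimal = 3915866073

3915866073


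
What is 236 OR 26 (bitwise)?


0b11101100 | 0b11010 = 0b11111110 = 254

254


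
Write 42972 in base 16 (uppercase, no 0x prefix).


42972 = A7DC hex

A7DC


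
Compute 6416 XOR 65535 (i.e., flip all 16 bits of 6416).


6416 ^ 65535 = 59119

59119


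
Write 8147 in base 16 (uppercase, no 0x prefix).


8147 = 1FD3 hex

1FD3


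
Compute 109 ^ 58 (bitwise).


0b1101101 ^ 0b111010 = 0b1010111 = 87

87


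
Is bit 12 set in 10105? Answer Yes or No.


0b10011101111001, bit 12 = 0. No

No


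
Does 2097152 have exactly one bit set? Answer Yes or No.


0b1000000000000000000000. Only one bit set => Yes

Yes


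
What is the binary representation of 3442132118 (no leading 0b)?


3442132118 = 11001101001010101100010010010110 in binary

11001101001010101100010010010110


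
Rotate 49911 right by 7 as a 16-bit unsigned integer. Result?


Rotate 0b1100001011110111 right by 7 (16-bit) = 0b1110111110000101 = 61317

61317


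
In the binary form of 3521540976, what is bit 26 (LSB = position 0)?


0b11010001111001100111001101110000, position 26 = 0

0


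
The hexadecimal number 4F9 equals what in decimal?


4F9 hex = 1273 decimal

1273


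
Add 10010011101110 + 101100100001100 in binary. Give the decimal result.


10010011101110 + 101100100001100 = 111110111111010 = 32250

32250


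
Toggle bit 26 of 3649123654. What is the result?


3649123654 ^ (1 << 26) = 3649123654 ^ 67108864 = 3716232518

3716232518


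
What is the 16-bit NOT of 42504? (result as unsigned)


~0b1010011000001000 = 0b101100111110111 = 23031 (16-bit unsigned)

23031


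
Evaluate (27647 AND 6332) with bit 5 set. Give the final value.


Step 1: 27647 & 6332 = 2236
Step 2: 2236 | (1 << 5) = 2236 | 32 = 2236

2236


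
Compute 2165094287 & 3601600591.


0b10000001000011001011011110001111 & 0b11010110101011000001000001001111 = 0b10000000000011000001000000001111 = 2148274191

2148274191


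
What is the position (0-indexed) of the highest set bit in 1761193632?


0b1101000111110011010111010100000. Highest set bit at position 30

30


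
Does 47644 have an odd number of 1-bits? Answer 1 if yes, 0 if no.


0b1011101000011100 has 8 ones => parity 0

0


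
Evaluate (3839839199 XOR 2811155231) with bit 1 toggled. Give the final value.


Step 1: 3839839199 ^ 2811155231 = 1129420992
Step 2: 1129420992 ^ (1 << 1) = 1129420992 ^ 2 = 1129420994

1129420994


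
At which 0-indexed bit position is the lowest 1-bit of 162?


0b10100010. Lowest set bit at position 1

1


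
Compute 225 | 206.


0b11100001 | 0b11001110 = 0b11101111 = 239

239


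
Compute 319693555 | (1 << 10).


319693555 | (1 << 10) = 319693555 | 1024 = 319694579

319694579


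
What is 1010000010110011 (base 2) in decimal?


1010000010110011 in decimal = 41139

41139


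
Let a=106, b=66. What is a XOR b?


106 ^ 66 = 40

40


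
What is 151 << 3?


0b10010111 << 3 = 0b10010111000 = 1208

1208


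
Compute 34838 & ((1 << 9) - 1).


34838 & 511 = 22

22


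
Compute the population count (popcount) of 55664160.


0b11010100010101111000100000 has 11 set bits

11


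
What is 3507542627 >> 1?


0b11010001000100001101101001100011 >> 1 = 0b1101000100010000110110100110001 = 1753771313

1753771313


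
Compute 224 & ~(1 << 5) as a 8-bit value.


224 & ~(1 << 5) = 192

192


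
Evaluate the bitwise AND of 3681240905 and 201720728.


0b11011011011010110100011101001001 & 0b1100000001100000001110011000 = 0b1000000000100000001100001000 = 134349576

134349576


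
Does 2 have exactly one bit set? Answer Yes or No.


0b10. Only one bit set => Yes

Yes


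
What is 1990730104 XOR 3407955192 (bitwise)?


0b1110110101010000010000101111000 ^ 0b11001011001000010100010011111000 = 0b10111101100010010110010110000000 = 3179898240

3179898240


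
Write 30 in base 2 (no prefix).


30 = 11110 in binary

11110


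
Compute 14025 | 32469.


0b11011011001001 | 0b111111011010101 = 0b111111011011101 = 32477

32477


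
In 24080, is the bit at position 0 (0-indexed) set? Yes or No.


0b101111000010000, bit 0 = 0. No

No


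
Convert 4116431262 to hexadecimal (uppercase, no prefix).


4116431262 = F55BC19E hex

F55BC19E


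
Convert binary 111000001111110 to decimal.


111000001111110 in decimal = 28798

28798


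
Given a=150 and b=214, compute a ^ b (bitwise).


150 ^ 214 = 64

64


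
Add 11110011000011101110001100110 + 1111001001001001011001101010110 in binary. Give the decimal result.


11110011000011101110001100110 + 1111001001001001011001101010110 = 10010111100001101000111110111100 = 2542178236

2542178236


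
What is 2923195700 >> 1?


0b10101110001111000110110100110100 >> 1 = 0b1010111000111100011011010011010 = 1461597850

1461597850


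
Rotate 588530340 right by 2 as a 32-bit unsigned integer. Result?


Rotate 0b100011000101000100001010100100 right by 2 (32-bit) = 0b1000110001010001000010101001 = 147132585

147132585


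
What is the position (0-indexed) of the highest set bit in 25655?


0b110010000110111. Highest set bit at position 14

14


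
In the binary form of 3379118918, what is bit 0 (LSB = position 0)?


0b11001001011010010100001101000110, position 0 = 0

0


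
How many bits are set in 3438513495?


0b11001100111100111000110101010111 has 19 set bits

19


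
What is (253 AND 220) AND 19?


Step 1: 253 & 220 = 220
Step 2: 220 & 19 = 16

16


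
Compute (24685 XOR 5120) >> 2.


Step 1: 24685 ^ 5120 = 29805
Step 2: 29805 >> 2 = 7451

7451


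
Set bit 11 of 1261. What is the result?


1261 | (1 << 11) = 1261 | 2048 = 3309

3309


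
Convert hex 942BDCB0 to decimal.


942BDCB0 hex = 2485902512 decimal

2485902512


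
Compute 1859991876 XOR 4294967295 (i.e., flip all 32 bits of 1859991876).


1859991876 ^ 4294967295 = 2434975419

2434975419


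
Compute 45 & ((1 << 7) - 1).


45 & 127 = 45

45


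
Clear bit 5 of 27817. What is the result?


27817 & ~(1 << 5) = 27785

27785


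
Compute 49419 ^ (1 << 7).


49419 ^ (1 << 7) = 49419 ^ 128 = 49547

49547


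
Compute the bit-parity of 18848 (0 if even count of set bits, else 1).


0b100100110100000 has 5 ones => parity 1

1


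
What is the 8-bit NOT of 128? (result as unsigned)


~0b10000000 = 0b1111111 = 127 (8-bit unsigned)

127


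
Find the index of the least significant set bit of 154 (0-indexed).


0b10011010. Lowest set bit at position 1

1


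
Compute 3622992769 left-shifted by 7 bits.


0b11010111111100100111101110000001 << 7 = 0b110101111111001001111011100000010000000 = 463743074432

463743074432


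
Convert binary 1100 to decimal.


1100 in decimal = 12

12


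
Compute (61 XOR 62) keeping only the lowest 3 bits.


Step 1: 61 ^ 62 = 3
Step 2: 3 & 7 = 3

3


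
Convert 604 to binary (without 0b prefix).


604 = 1001011100 in binary

1001011100


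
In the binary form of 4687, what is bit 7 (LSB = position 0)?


0b1001001001111, position 7 = 0

0


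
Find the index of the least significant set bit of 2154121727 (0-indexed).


0b10000000011001010100100111111111. Lowest set bit at position 0

0


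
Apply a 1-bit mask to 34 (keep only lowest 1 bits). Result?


34 & 1 = 0

0


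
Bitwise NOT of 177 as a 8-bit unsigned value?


~0b10110001 = 0b1001110 = 78 (8-bit unsigned)

78


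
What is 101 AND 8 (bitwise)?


0b1100101 & 0b1000 = 0b0 = 0

0


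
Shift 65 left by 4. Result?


0b1000001 << 4 = 0b10000010000 = 1040

1040


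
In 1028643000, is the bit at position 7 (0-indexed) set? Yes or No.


0b111101010011111101100010111000, bit 7 = 1. Yes

Yes


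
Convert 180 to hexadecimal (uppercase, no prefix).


180 = B4 hex

B4


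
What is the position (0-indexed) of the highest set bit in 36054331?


0b10001001100010010100111011. Highest set bit at position 25

25


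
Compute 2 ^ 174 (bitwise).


0b10 ^ 0b10101110 = 0b10101100 = 172

172
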